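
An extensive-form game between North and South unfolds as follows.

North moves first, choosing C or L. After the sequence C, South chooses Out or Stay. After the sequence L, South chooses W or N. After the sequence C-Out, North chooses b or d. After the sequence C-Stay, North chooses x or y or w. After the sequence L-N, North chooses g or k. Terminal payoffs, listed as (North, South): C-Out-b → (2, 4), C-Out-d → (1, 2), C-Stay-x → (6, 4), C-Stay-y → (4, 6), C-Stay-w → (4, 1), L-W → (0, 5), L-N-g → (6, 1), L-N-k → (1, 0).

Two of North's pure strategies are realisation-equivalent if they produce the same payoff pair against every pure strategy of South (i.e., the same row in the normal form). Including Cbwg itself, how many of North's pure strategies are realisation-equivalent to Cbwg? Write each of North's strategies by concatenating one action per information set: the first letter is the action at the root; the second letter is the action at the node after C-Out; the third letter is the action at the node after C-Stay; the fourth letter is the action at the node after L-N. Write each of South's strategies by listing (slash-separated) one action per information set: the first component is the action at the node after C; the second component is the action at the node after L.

Row for Cbwg (columns Out/W, Out/N, Stay/W, Stay/N): (2,4) (2,4) (4,1) (4,1).
Under Cbwg, North's choice at the node after L-N can never be reached regardless of what South does, so varying those choices leaves every outcome unchanged.
Holding the reachable choices fixed and varying the unreachable one freely already gives 2 equivalent strategies.
No other strategy reproduces this row, so those 2 are the full class: Cbwg, Cbwk.

2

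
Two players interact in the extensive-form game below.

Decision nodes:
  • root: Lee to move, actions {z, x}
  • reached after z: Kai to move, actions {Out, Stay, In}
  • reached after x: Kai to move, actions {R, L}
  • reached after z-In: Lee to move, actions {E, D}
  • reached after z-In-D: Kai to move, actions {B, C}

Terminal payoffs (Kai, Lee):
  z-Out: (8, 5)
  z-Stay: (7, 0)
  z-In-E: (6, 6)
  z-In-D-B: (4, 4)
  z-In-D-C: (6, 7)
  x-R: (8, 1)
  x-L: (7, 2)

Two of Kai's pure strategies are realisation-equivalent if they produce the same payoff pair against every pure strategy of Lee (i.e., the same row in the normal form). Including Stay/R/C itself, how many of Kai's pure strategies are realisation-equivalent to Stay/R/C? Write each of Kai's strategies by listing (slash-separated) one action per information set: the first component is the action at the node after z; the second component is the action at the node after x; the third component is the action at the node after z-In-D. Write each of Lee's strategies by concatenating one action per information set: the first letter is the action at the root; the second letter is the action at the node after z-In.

2

Row for Stay/R/C (columns zE, zD, xE, xD): (7,0) (7,0) (8,1) (8,1).
Under Stay/R/C, Kai's choice at the node after z-In-D can never be reached regardless of what Lee does, so varying those choices leaves every outcome unchanged.
Holding the reachable choices fixed and varying the unreachable one freely already gives 2 equivalent strategies.
No other strategy reproduces this row, so those 2 are the full class: Stay/R/B, Stay/R/C.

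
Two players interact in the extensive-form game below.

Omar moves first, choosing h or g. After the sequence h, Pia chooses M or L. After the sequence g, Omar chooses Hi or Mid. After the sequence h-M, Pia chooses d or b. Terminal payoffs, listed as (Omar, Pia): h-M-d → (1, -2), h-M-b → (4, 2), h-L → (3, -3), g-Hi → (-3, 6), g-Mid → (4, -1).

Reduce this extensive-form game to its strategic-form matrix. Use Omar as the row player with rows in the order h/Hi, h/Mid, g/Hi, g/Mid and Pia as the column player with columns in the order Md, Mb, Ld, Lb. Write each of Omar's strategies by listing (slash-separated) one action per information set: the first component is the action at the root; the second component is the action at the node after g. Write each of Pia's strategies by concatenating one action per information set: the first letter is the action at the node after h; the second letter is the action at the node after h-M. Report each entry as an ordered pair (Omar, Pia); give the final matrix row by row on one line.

h/Hi: (1,-2) (4,2) (3,-3) (3,-3) | h/Mid: (1,-2) (4,2) (3,-3) (3,-3) | g/Hi: (-3,6) (-3,6) (-3,6) (-3,6) | g/Mid: (4,-1) (4,-1) (4,-1) (4,-1)

            Md       Mb       Ld       Lb
 h/Hi   (1,-2)    (4,2)   (3,-3)   (3,-3)
h/Mid   (1,-2)    (4,2)   (3,-3)   (3,-3)
 g/Hi   (-3,6)   (-3,6)   (-3,6)   (-3,6)
g/Mid   (4,-1)   (4,-1)   (4,-1)   (4,-1)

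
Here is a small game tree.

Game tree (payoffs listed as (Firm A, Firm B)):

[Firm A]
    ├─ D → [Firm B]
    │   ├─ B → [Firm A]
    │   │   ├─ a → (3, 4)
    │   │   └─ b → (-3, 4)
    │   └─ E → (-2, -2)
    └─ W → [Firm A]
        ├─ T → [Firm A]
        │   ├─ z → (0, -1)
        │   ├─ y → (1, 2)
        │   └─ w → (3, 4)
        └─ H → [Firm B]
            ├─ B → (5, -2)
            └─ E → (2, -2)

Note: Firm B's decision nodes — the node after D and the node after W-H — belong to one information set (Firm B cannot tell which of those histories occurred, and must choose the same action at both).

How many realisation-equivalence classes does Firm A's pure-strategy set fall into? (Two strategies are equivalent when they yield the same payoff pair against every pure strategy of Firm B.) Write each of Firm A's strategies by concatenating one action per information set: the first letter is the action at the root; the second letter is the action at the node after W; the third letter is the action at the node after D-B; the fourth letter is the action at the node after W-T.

6

Firm A has 24 pure strategies: DTaz, DTay, DTaw, DTbz, DTby, DTbw, DHaz, DHay, DHaw, DHbz, DHby, DHbw, WTaz, WTay, WTaw, WTbz, WTby, WTbw, WHaz, WHay, WHaw, WHbz, WHby, WHbw. Columns: B, E.
{DTaz, DTay, DTaw, DHaz, DHay, DHaw} → row (3,4) (-2,-2)
{DTbz, DTby, DTbw, DHbz, DHby, DHbw} → row (-3,4) (-2,-2)
{WTaz, WTbz} → row (0,-1) (0,-1)
{WTay, WTby} → row (1,2) (1,2)
{WTaw, WTbw} → row (3,4) (3,4)
{WHaz, WHay, WHaw, WHbz, WHby, WHbw} → row (5,-2) (2,-2)
That's 6 distinct rows out of 24 strategies.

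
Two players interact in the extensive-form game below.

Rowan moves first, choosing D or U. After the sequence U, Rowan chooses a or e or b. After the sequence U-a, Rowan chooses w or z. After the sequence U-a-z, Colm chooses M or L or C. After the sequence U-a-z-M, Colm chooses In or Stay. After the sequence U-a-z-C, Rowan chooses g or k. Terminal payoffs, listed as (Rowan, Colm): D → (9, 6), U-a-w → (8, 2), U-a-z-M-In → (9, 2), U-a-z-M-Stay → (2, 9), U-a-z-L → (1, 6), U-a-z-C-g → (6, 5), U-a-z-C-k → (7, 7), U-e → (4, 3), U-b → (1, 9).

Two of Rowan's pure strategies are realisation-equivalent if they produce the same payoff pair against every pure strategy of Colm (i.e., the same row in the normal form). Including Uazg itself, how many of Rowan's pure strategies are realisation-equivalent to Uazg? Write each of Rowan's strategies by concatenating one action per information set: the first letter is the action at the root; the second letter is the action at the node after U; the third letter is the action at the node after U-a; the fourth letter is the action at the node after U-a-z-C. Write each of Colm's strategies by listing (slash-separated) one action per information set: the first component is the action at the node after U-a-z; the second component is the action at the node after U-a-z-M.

1

Row for Uazg (columns M/In, M/Stay, L/In, L/Stay, C/In, C/Stay): (9,2) (2,9) (1,6) (1,6) (6,5) (6,5).
Every one of Rowan's information sets is on the play path for some reply by Colm when Rowan follows Uazg.
Changing the action at any of them therefore changes at least one column, so only Uazg itself gives this row.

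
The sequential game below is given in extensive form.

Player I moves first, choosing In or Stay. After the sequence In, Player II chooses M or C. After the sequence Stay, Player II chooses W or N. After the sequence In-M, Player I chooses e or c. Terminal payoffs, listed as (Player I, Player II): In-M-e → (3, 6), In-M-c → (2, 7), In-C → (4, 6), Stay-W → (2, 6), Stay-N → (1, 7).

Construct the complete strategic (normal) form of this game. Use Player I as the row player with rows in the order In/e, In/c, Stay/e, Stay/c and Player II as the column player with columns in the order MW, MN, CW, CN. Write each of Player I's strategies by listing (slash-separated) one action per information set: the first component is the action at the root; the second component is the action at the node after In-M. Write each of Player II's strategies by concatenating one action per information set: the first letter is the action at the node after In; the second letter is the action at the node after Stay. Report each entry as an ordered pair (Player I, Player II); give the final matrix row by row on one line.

In/e: (3,6) (3,6) (4,6) (4,6) | In/c: (2,7) (2,7) (4,6) (4,6) | Stay/e: (2,6) (1,7) (2,6) (1,7) | Stay/c: (2,6) (1,7) (2,6) (1,7)

             MW       MN       CW       CN
  In/e    (3,6)    (3,6)    (4,6)    (4,6)
  In/c    (2,7)    (2,7)    (4,6)    (4,6)
Stay/e    (2,6)    (1,7)    (2,6)    (1,7)
Stay/c    (2,6)    (1,7)    (2,6)    (1,7)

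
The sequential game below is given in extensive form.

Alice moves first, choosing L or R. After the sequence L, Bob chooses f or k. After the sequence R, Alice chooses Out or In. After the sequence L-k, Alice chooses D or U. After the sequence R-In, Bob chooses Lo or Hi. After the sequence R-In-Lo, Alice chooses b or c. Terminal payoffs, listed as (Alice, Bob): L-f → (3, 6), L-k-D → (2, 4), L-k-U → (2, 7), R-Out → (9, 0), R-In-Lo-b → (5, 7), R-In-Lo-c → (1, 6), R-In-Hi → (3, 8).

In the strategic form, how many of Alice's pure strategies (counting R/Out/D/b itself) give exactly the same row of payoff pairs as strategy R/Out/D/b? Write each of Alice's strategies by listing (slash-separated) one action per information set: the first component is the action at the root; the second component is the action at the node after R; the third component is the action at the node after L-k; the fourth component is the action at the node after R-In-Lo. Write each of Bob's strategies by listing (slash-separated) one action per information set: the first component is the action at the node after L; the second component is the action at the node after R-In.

Row for R/Out/D/b (columns f/Lo, f/Hi, k/Lo, k/Hi): (9,0) (9,0) (9,0) (9,0).
Under R/Out/D/b, Alice's choice at the node after L-k and at the node after R-In-Lo can never be reached regardless of what Bob does, so varying those choices leaves every outcome unchanged.
Holding the reachable choices fixed and varying the unreachable ones freely already gives 2 × 2 = 4 equivalent strategies.
No other strategy reproduces this row, so those 4 are the full class: R/Out/D/b, R/Out/D/c, R/Out/U/b, R/Out/U/c.

4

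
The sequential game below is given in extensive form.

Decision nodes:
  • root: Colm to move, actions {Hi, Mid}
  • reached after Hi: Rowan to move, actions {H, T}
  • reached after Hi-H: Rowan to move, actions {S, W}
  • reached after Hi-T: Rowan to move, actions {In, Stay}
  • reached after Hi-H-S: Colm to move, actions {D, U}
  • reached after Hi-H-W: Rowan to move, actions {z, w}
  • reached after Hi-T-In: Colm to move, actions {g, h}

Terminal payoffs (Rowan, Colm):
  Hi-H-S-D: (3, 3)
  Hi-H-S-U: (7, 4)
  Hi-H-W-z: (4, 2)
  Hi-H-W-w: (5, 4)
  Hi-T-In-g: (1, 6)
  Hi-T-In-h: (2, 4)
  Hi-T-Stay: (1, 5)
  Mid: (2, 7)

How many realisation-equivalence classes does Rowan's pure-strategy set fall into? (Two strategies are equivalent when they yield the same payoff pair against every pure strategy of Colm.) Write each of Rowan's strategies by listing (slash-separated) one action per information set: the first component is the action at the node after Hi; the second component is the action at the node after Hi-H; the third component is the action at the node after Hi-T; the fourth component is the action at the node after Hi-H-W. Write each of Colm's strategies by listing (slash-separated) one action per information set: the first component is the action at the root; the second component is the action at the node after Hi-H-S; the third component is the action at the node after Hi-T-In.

5

Rowan has 16 pure strategies: H/S/In/z, H/S/In/w, H/S/Stay/z, H/S/Stay/w, H/W/In/z, H/W/In/w, H/W/Stay/z, H/W/Stay/w, T/S/In/z, T/S/In/w, T/S/Stay/z, T/S/Stay/w, T/W/In/z, T/W/In/w, T/W/Stay/z, T/W/Stay/w. Columns: Hi/D/g, Hi/D/h, Hi/U/g, Hi/U/h, Mid/D/g, Mid/D/h, Mid/U/g, Mid/U/h.
{H/S/In/z, H/S/In/w, H/S/Stay/z, H/S/Stay/w} → row (3,3) (3,3) (7,4) (7,4) (2,7) (2,7) (2,7) (2,7)
{H/W/In/z, H/W/Stay/z} → row (4,2) (4,2) (4,2) (4,2) (2,7) (2,7) (2,7) (2,7)
{H/W/In/w, H/W/Stay/w} → row (5,4) (5,4) (5,4) (5,4) (2,7) (2,7) (2,7) (2,7)
{T/S/In/z, T/S/In/w, T/W/In/z, T/W/In/w} → row (1,6) (2,4) (1,6) (2,4) (2,7) (2,7) (2,7) (2,7)
{T/S/Stay/z, T/S/Stay/w, T/W/Stay/z, T/W/Stay/w} → row (1,5) (1,5) (1,5) (1,5) (2,7) (2,7) (2,7) (2,7)
That's 5 distinct rows out of 16 strategies.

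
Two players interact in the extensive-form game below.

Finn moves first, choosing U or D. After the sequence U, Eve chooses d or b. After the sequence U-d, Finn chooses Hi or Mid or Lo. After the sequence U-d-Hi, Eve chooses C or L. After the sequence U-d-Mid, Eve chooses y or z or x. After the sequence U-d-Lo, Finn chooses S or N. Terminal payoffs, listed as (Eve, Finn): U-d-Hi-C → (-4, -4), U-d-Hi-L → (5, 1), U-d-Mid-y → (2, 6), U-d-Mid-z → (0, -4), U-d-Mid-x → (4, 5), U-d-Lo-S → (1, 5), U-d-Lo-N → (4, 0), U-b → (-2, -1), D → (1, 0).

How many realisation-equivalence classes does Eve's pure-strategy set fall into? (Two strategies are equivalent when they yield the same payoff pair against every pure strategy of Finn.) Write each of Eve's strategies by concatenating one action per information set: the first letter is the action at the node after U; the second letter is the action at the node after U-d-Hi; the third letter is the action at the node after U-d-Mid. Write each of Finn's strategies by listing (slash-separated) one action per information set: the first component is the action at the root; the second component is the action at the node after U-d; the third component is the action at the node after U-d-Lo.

7

Eve has 12 pure strategies: dCy, dCz, dCx, dLy, dLz, dLx, bCy, bCz, bCx, bLy, bLz, bLx. Columns: U/Hi/S, U/Hi/N, U/Mid/S, U/Mid/N, U/Lo/S, U/Lo/N, D/Hi/S, D/Hi/N, D/Mid/S, D/Mid/N, D/Lo/S, D/Lo/N.
{dCy} → row (-4,-4) (-4,-4) (2,6) (2,6) (1,5) (4,0) (1,0) (1,0) (1,0) (1,0) (1,0) (1,0)
{dCz} → row (-4,-4) (-4,-4) (0,-4) (0,-4) (1,5) (4,0) (1,0) (1,0) (1,0) (1,0) (1,0) (1,0)
{dCx} → row (-4,-4) (-4,-4) (4,5) (4,5) (1,5) (4,0) (1,0) (1,0) (1,0) (1,0) (1,0) (1,0)
{dLy} → row (5,1) (5,1) (2,6) (2,6) (1,5) (4,0) (1,0) (1,0) (1,0) (1,0) (1,0) (1,0)
{dLz} → row (5,1) (5,1) (0,-4) (0,-4) (1,5) (4,0) (1,0) (1,0) (1,0) (1,0) (1,0) (1,0)
{dLx} → row (5,1) (5,1) (4,5) (4,5) (1,5) (4,0) (1,0) (1,0) (1,0) (1,0) (1,0) (1,0)
{bCy, bCz, bCx, bLy, bLz, bLx} → row (-2,-1) (-2,-1) (-2,-1) (-2,-1) (-2,-1) (-2,-1) (1,0) (1,0) (1,0) (1,0) (1,0) (1,0)
That's 7 distinct rows out of 12 strategies.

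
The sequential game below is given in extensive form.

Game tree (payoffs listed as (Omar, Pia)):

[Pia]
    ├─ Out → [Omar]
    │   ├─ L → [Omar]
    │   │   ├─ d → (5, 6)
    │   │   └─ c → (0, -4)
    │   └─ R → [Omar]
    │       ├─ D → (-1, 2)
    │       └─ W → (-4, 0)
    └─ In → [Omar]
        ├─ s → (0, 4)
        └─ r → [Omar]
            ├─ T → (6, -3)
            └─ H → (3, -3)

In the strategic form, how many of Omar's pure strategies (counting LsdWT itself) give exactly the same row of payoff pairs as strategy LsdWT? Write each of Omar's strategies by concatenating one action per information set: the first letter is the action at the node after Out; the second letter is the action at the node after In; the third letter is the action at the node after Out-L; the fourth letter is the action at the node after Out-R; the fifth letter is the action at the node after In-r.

Row for LsdWT (columns Out, In): (5,6) (0,4).
Under LsdWT, Omar's choice at the node after Out-R and at the node after In-r can never be reached regardless of what Pia does, so varying those choices leaves every outcome unchanged.
Holding the reachable choices fixed and varying the unreachable ones freely already gives 2 × 2 = 4 equivalent strategies.
No other strategy reproduces this row, so those 4 are the full class: LsdDT, LsdDH, LsdWT, LsdWH.

4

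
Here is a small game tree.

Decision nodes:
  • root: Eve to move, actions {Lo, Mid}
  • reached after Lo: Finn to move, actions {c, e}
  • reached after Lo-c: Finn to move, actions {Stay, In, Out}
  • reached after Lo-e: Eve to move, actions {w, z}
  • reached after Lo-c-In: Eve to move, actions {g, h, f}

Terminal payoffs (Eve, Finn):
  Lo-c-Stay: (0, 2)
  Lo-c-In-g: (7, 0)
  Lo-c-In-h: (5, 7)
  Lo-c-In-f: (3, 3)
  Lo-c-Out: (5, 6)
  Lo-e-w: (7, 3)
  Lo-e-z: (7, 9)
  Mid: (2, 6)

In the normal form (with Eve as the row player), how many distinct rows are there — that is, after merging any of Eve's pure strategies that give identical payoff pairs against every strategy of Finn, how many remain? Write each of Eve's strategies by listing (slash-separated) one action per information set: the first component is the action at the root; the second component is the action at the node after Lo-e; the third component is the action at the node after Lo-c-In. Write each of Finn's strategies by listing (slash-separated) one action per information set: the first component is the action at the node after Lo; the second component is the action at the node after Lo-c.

Eve has 12 pure strategies: Lo/w/g, Lo/w/h, Lo/w/f, Lo/z/g, Lo/z/h, Lo/z/f, Mid/w/g, Mid/w/h, Mid/w/f, Mid/z/g, Mid/z/h, Mid/z/f. Columns: c/Stay, c/In, c/Out, e/Stay, e/In, e/Out.
{Lo/w/g} → row (0,2) (7,0) (5,6) (7,3) (7,3) (7,3)
{Lo/w/h} → row (0,2) (5,7) (5,6) (7,3) (7,3) (7,3)
{Lo/w/f} → row (0,2) (3,3) (5,6) (7,3) (7,3) (7,3)
{Lo/z/g} → row (0,2) (7,0) (5,6) (7,9) (7,9) (7,9)
{Lo/z/h} → row (0,2) (5,7) (5,6) (7,9) (7,9) (7,9)
{Lo/z/f} → row (0,2) (3,3) (5,6) (7,9) (7,9) (7,9)
{Mid/w/g, Mid/w/h, Mid/w/f, Mid/z/g, Mid/z/h, Mid/z/f} → row (2,6) (2,6) (2,6) (2,6) (2,6) (2,6)
That's 7 distinct rows out of 12 strategies.

7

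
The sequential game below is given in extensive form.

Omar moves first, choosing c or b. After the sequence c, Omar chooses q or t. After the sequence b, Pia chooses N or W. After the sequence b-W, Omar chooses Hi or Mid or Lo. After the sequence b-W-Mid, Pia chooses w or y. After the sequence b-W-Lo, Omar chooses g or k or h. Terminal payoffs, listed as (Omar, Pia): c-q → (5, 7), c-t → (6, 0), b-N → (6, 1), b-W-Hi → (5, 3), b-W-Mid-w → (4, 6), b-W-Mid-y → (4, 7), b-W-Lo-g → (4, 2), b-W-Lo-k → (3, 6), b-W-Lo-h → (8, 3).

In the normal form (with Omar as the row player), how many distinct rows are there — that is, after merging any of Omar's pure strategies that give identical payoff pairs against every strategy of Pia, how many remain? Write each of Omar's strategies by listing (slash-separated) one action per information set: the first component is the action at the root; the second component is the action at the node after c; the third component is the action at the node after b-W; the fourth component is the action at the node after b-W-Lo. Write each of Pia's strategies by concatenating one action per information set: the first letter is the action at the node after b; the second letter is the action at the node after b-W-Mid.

Omar has 36 pure strategies: c/q/Hi/g, c/q/Hi/k, c/q/Hi/h, c/q/Mid/g, c/q/Mid/k, c/q/Mid/h, c/q/Lo/g, c/q/Lo/k, c/q/Lo/h, c/t/Hi/g, c/t/Hi/k, c/t/Hi/h, c/t/Mid/g, c/t/Mid/k, c/t/Mid/h, c/t/Lo/g, c/t/Lo/k, c/t/Lo/h, b/q/Hi/g, b/q/Hi/k, b/q/Hi/h, b/q/Mid/g, b/q/Mid/k, b/q/Mid/h, b/q/Lo/g, b/q/Lo/k, b/q/Lo/h, b/t/Hi/g, b/t/Hi/k, b/t/Hi/h, b/t/Mid/g, b/t/Mid/k, b/t/Mid/h, b/t/Lo/g, b/t/Lo/k, b/t/Lo/h. Columns: Nw, Ny, Ww, Wy.
{c/q/Hi/g, c/q/Hi/k, c/q/Hi/h, c/q/Mid/g, c/q/Mid/k, c/q/Mid/h, c/q/Lo/g, c/q/Lo/k, c/q/Lo/h} → row (5,7) (5,7) (5,7) (5,7)
{c/t/Hi/g, c/t/Hi/k, c/t/Hi/h, c/t/Mid/g, c/t/Mid/k, c/t/Mid/h, c/t/Lo/g, c/t/Lo/k, c/t/Lo/h} → row (6,0) (6,0) (6,0) (6,0)
{b/q/Hi/g, b/q/Hi/k, b/q/Hi/h, b/t/Hi/g, b/t/Hi/k, b/t/Hi/h} → row (6,1) (6,1) (5,3) (5,3)
{b/q/Mid/g, b/q/Mid/k, b/q/Mid/h, b/t/Mid/g, b/t/Mid/k, b/t/Mid/h} → row (6,1) (6,1) (4,6) (4,7)
{b/q/Lo/g, b/t/Lo/g} → row (6,1) (6,1) (4,2) (4,2)
{b/q/Lo/k, b/t/Lo/k} → row (6,1) (6,1) (3,6) (3,6)
{b/q/Lo/h, b/t/Lo/h} → row (6,1) (6,1) (8,3) (8,3)
That's 7 distinct rows out of 36 strategies.

7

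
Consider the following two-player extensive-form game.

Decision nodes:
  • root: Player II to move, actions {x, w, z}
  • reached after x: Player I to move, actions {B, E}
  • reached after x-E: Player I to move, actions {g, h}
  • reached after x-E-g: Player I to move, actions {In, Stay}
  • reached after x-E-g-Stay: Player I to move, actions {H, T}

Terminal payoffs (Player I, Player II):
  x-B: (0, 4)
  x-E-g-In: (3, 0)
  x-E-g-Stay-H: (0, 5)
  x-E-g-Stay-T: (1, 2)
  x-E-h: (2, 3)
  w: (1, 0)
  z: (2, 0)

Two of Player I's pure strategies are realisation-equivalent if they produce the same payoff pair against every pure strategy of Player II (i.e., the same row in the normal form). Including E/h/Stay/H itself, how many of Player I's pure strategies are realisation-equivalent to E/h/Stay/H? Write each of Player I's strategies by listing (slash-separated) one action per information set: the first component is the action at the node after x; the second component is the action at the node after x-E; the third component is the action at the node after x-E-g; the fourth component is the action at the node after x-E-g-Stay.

Row for E/h/Stay/H (columns x, w, z): (2,3) (1,0) (2,0).
Under E/h/Stay/H, Player I's choice at the node after x-E-g and at the node after x-E-g-Stay can never be reached regardless of what Player II does, so varying those choices leaves every outcome unchanged.
Holding the reachable choices fixed and varying the unreachable ones freely already gives 2 × 2 = 4 equivalent strategies.
No other strategy reproduces this row, so those 4 are the full class: E/h/In/H, E/h/In/T, E/h/Stay/H, E/h/Stay/T.

4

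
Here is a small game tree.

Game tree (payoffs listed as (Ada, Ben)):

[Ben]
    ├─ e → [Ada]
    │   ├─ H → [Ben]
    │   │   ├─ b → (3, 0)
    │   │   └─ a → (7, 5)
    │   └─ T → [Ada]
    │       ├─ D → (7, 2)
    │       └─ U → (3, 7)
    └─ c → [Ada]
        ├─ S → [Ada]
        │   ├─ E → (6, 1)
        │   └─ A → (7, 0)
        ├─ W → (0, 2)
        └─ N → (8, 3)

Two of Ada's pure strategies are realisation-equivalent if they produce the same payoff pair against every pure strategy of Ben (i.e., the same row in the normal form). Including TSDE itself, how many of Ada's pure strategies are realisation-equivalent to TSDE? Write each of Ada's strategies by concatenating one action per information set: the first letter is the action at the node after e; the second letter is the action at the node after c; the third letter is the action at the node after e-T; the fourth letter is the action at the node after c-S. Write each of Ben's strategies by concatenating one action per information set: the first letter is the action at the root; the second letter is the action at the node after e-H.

1

Row for TSDE (columns eb, ea, cb, ca): (7,2) (7,2) (6,1) (6,1).
Every one of Ada's information sets is on the play path for some reply by Ben when Ada follows TSDE.
Changing the action at any of them therefore changes at least one column, so only TSDE itself gives this row.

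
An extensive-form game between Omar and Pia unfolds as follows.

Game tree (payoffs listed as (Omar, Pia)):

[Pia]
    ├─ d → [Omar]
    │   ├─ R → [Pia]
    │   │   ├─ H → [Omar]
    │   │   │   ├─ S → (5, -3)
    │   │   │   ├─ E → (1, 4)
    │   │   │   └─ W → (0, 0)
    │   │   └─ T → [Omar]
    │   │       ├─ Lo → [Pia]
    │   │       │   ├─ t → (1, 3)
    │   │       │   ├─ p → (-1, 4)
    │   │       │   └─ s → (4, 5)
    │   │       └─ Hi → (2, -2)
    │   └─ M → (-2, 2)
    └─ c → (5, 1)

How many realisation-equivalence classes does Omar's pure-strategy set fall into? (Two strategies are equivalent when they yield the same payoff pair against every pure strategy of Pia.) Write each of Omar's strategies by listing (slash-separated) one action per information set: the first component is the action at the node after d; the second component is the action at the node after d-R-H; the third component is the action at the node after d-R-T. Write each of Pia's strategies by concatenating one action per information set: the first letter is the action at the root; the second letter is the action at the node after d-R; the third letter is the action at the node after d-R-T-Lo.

Omar has 12 pure strategies: R/S/Lo, R/S/Hi, R/E/Lo, R/E/Hi, R/W/Lo, R/W/Hi, M/S/Lo, M/S/Hi, M/E/Lo, M/E/Hi, M/W/Lo, M/W/Hi. Columns: dHt, dHp, dHs, dTt, dTp, dTs, cHt, cHp, cHs, cTt, cTp, cTs.
{R/S/Lo} → row (5,-3) (5,-3) (5,-3) (1,3) (-1,4) (4,5) (5,1) (5,1) (5,1) (5,1) (5,1) (5,1)
{R/S/Hi} → row (5,-3) (5,-3) (5,-3) (2,-2) (2,-2) (2,-2) (5,1) (5,1) (5,1) (5,1) (5,1) (5,1)
{R/E/Lo} → row (1,4) (1,4) (1,4) (1,3) (-1,4) (4,5) (5,1) (5,1) (5,1) (5,1) (5,1) (5,1)
{R/E/Hi} → row (1,4) (1,4) (1,4) (2,-2) (2,-2) (2,-2) (5,1) (5,1) (5,1) (5,1) (5,1) (5,1)
{R/W/Lo} → row (0,0) (0,0) (0,0) (1,3) (-1,4) (4,5) (5,1) (5,1) (5,1) (5,1) (5,1) (5,1)
{R/W/Hi} → row (0,0) (0,0) (0,0) (2,-2) (2,-2) (2,-2) (5,1) (5,1) (5,1) (5,1) (5,1) (5,1)
{M/S/Lo, M/S/Hi, M/E/Lo, M/E/Hi, M/W/Lo, M/W/Hi} → row (-2,2) (-2,2) (-2,2) (-2,2) (-2,2) (-2,2) (5,1) (5,1) (5,1) (5,1) (5,1) (5,1)
That's 7 distinct rows out of 12 strategies.

7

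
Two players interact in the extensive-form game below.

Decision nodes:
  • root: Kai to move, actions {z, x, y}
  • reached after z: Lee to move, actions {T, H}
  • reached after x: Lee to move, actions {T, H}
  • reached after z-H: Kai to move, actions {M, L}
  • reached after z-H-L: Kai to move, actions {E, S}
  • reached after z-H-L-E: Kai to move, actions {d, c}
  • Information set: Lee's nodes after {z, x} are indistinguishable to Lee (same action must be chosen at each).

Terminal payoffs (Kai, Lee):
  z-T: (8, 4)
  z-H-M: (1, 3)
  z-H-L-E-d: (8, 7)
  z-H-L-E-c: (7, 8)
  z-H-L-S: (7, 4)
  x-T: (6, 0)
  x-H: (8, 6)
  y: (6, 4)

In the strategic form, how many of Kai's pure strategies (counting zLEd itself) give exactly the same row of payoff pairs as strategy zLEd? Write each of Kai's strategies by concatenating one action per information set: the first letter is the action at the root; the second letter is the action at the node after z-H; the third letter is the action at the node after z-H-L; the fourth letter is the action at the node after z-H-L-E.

Row for zLEd (columns T, H): (8,4) (8,7).
Every one of Kai's information sets is on the play path for some reply by Lee when Kai follows zLEd.
Changing the action at any of them therefore changes at least one column, so only zLEd itself gives this row.

1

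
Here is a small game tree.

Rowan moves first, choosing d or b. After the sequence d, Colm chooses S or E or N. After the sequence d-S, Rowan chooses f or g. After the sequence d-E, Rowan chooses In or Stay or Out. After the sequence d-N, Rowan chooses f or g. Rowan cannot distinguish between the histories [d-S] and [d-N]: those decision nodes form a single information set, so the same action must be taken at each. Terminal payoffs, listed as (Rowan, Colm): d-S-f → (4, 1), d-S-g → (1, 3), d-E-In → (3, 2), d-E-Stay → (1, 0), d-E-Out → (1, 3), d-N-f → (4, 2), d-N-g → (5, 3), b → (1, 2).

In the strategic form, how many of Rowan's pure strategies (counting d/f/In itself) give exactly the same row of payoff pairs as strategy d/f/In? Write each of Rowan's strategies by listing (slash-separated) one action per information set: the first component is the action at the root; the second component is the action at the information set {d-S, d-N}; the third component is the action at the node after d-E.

Row for d/f/In (columns S, E, N): (4,1) (3,2) (4,2).
Every one of Rowan's information sets is on the play path for some reply by Colm when Rowan follows d/f/In.
Changing the action at any of them therefore changes at least one column, so only d/f/In itself gives this row.

1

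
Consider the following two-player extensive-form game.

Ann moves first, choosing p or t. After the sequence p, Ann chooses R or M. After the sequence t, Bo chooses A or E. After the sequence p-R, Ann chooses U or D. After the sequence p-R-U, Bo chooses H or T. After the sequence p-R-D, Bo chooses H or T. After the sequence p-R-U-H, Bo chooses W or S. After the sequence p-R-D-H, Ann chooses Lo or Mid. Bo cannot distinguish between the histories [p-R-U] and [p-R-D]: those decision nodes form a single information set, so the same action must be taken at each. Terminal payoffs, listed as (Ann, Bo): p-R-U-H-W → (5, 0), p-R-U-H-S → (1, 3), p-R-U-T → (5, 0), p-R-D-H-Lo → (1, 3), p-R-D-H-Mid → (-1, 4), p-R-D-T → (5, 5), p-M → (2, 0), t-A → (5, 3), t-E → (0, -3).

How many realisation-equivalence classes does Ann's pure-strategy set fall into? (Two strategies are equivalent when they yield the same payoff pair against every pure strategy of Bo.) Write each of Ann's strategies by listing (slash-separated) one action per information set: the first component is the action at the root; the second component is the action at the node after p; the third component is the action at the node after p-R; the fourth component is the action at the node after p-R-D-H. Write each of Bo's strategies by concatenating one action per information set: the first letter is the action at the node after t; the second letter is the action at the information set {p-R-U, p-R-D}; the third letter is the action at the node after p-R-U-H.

5

Ann has 16 pure strategies: p/R/U/Lo, p/R/U/Mid, p/R/D/Lo, p/R/D/Mid, p/M/U/Lo, p/M/U/Mid, p/M/D/Lo, p/M/D/Mid, t/R/U/Lo, t/R/U/Mid, t/R/D/Lo, t/R/D/Mid, t/M/U/Lo, t/M/U/Mid, t/M/D/Lo, t/M/D/Mid. Columns: AHW, AHS, ATW, ATS, EHW, EHS, ETW, ETS.
{p/R/U/Lo, p/R/U/Mid} → row (5,0) (1,3) (5,0) (5,0) (5,0) (1,3) (5,0) (5,0)
{p/R/D/Lo} → row (1,3) (1,3) (5,5) (5,5) (1,3) (1,3) (5,5) (5,5)
{p/R/D/Mid} → row (-1,4) (-1,4) (5,5) (5,5) (-1,4) (-1,4) (5,5) (5,5)
{p/M/U/Lo, p/M/U/Mid, p/M/D/Lo, p/M/D/Mid} → row (2,0) (2,0) (2,0) (2,0) (2,0) (2,0) (2,0) (2,0)
{t/R/U/Lo, t/R/U/Mid, t/R/D/Lo, t/R/D/Mid, t/M/U/Lo, t/M/U/Mid, t/M/D/Lo, t/M/D/Mid} → row (5,3) (5,3) (5,3) (5,3) (0,-3) (0,-3) (0,-3) (0,-3)
That's 5 distinct rows out of 16 strategies.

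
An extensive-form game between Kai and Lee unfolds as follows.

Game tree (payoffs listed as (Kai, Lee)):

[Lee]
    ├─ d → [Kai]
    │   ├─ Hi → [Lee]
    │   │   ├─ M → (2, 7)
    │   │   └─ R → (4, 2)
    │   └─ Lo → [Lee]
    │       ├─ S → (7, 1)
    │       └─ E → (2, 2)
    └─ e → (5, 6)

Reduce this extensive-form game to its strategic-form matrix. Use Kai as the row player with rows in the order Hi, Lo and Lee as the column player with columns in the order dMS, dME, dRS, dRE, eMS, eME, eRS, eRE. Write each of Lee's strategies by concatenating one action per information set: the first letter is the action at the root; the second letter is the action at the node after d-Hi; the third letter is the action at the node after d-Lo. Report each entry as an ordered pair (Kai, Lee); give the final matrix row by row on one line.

          dMS      dME      dRS      dRE      eMS      eME      eRS      eRE
  Hi    (2,7)    (2,7)    (4,2)    (4,2)    (5,6)    (5,6)    (5,6)    (5,6)
  Lo    (7,1)    (2,2)    (7,1)    (2,2)    (5,6)    (5,6)    (5,6)    (5,6)

Hi: (2,7) (2,7) (4,2) (4,2) (5,6) (5,6) (5,6) (5,6) | Lo: (7,1) (2,2) (7,1) (2,2) (5,6) (5,6) (5,6) (5,6)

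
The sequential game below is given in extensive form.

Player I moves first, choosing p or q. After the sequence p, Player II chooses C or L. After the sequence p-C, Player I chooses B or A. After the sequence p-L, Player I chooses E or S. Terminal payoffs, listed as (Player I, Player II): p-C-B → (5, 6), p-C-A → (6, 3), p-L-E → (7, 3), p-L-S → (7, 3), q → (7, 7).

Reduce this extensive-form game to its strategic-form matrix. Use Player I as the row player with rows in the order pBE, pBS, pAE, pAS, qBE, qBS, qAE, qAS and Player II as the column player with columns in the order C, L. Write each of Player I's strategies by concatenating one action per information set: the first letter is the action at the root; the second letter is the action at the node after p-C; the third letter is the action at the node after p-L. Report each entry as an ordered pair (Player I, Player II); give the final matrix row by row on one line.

            C        L
 pBE    (5,6)    (7,3)
 pBS    (5,6)    (7,3)
 pAE    (6,3)    (7,3)
 pAS    (6,3)    (7,3)
 qBE    (7,7)    (7,7)
 qBS    (7,7)    (7,7)
 qAE    (7,7)    (7,7)
 qAS    (7,7)    (7,7)

pBE: (5,6) (7,3) | pBS: (5,6) (7,3) | pAE: (6,3) (7,3) | pAS: (6,3) (7,3) | qBE: (7,7) (7,7) | qBS: (7,7) (7,7) | qAE: (7,7) (7,7) | qAS: (7,7) (7,7)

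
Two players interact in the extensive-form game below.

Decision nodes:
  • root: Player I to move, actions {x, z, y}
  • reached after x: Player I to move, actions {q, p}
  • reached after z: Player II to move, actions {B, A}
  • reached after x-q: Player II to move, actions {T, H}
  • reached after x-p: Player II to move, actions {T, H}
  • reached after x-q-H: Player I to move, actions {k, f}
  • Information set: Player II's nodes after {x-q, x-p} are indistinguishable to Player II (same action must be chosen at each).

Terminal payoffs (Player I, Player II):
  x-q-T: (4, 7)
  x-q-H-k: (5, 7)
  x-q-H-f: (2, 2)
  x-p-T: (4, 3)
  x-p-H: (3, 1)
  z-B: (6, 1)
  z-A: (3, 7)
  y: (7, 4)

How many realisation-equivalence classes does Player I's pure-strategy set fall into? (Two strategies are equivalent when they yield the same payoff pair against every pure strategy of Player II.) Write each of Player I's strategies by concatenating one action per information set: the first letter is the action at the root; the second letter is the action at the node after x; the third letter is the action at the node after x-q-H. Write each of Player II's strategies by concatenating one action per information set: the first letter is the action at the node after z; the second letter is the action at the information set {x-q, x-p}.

Player I has 12 pure strategies: xqk, xqf, xpk, xpf, zqk, zqf, zpk, zpf, yqk, yqf, ypk, ypf. Columns: BT, BH, AT, AH.
{xqk} → row (4,7) (5,7) (4,7) (5,7)
{xqf} → row (4,7) (2,2) (4,7) (2,2)
{xpk, xpf} → row (4,3) (3,1) (4,3) (3,1)
{zqk, zqf, zpk, zpf} → row (6,1) (6,1) (3,7) (3,7)
{yqk, yqf, ypk, ypf} → row (7,4) (7,4) (7,4) (7,4)
That's 5 distinct rows out of 12 strategies.

5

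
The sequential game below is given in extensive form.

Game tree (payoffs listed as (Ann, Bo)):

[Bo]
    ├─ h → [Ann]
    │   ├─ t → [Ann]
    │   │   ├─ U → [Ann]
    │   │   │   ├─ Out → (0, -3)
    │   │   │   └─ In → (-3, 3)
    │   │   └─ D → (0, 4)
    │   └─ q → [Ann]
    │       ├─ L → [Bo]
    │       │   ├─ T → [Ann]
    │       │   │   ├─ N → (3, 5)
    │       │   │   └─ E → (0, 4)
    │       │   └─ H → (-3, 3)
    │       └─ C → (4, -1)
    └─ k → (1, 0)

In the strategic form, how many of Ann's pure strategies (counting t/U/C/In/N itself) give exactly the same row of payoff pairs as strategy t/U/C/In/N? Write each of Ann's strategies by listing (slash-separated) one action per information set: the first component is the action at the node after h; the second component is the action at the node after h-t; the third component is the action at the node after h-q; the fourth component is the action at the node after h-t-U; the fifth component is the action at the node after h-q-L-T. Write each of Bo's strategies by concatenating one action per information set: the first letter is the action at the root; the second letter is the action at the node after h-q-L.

Row for t/U/C/In/N (columns hT, hH, kT, kH): (-3,3) (-3,3) (1,0) (1,0).
Under t/U/C/In/N, Ann's choice at the node after h-q and at the node after h-q-L-T can never be reached regardless of what Bo does, so varying those choices leaves every outcome unchanged.
Holding the reachable choices fixed and varying the unreachable ones freely already gives 2 × 2 = 4 equivalent strategies.
No other strategy reproduces this row, so those 4 are the full class: t/U/L/In/N, t/U/L/In/E, t/U/C/In/N, t/U/C/In/E.

4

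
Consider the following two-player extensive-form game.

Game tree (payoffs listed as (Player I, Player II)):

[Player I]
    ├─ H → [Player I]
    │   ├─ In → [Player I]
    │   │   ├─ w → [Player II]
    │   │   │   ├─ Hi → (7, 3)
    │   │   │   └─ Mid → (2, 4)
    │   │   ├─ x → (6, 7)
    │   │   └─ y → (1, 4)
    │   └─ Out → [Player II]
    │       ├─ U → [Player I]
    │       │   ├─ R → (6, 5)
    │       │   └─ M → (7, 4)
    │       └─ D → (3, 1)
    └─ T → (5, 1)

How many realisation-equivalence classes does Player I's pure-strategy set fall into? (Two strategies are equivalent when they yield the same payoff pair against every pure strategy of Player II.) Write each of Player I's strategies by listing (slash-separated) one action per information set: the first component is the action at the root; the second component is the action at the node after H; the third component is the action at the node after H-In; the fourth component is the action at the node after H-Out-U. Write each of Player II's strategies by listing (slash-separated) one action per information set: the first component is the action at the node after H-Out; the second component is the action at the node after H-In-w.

Player I has 24 pure strategies: H/In/w/R, H/In/w/M, H/In/x/R, H/In/x/M, H/In/y/R, H/In/y/M, H/Out/w/R, H/Out/w/M, H/Out/x/R, H/Out/x/M, H/Out/y/R, H/Out/y/M, T/In/w/R, T/In/w/M, T/In/x/R, T/In/x/M, T/In/y/R, T/In/y/M, T/Out/w/R, T/Out/w/M, T/Out/x/R, T/Out/x/M, T/Out/y/R, T/Out/y/M. Columns: U/Hi, U/Mid, D/Hi, D/Mid.
{H/In/w/R, H/In/w/M} → row (7,3) (2,4) (7,3) (2,4)
{H/In/x/R, H/In/x/M} → row (6,7) (6,7) (6,7) (6,7)
{H/In/y/R, H/In/y/M} → row (1,4) (1,4) (1,4) (1,4)
{H/Out/w/R, H/Out/x/R, H/Out/y/R} → row (6,5) (6,5) (3,1) (3,1)
{H/Out/w/M, H/Out/x/M, H/Out/y/M} → row (7,4) (7,4) (3,1) (3,1)
{T/In/w/R, T/In/w/M, T/In/x/R, T/In/x/M, T/In/y/R, T/In/y/M, T/Out/w/R, T/Out/w/M, T/Out/x/R, T/Out/x/M, T/Out/y/R, T/Out/y/M} → row (5,1) (5,1) (5,1) (5,1)
That's 6 distinct rows out of 24 strategies.

6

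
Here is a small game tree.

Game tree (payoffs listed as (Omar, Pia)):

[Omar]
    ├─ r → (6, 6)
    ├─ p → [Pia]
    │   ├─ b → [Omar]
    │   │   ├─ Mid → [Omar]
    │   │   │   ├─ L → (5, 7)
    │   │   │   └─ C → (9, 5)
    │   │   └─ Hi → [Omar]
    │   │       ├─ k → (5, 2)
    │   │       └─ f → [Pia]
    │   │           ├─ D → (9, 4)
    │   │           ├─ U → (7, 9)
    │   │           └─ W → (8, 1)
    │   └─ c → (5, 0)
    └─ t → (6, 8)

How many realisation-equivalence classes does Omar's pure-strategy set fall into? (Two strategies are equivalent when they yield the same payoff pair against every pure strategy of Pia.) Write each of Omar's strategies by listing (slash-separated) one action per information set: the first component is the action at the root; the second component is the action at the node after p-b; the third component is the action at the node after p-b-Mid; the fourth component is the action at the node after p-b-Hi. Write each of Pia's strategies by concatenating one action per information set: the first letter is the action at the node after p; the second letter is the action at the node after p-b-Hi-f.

6

Omar has 24 pure strategies: r/Mid/L/k, r/Mid/L/f, r/Mid/C/k, r/Mid/C/f, r/Hi/L/k, r/Hi/L/f, r/Hi/C/k, r/Hi/C/f, p/Mid/L/k, p/Mid/L/f, p/Mid/C/k, p/Mid/C/f, p/Hi/L/k, p/Hi/L/f, p/Hi/C/k, p/Hi/C/f, t/Mid/L/k, t/Mid/L/f, t/Mid/C/k, t/Mid/C/f, t/Hi/L/k, t/Hi/L/f, t/Hi/C/k, t/Hi/C/f. Columns: bD, bU, bW, cD, cU, cW.
{r/Mid/L/k, r/Mid/L/f, r/Mid/C/k, r/Mid/C/f, r/Hi/L/k, r/Hi/L/f, r/Hi/C/k, r/Hi/C/f} → row (6,6) (6,6) (6,6) (6,6) (6,6) (6,6)
{p/Mid/L/k, p/Mid/L/f} → row (5,7) (5,7) (5,7) (5,0) (5,0) (5,0)
{p/Mid/C/k, p/Mid/C/f} → row (9,5) (9,5) (9,5) (5,0) (5,0) (5,0)
{p/Hi/L/k, p/Hi/C/k} → row (5,2) (5,2) (5,2) (5,0) (5,0) (5,0)
{p/Hi/L/f, p/Hi/C/f} → row (9,4) (7,9) (8,1) (5,0) (5,0) (5,0)
{t/Mid/L/k, t/Mid/L/f, t/Mid/C/k, t/Mid/C/f, t/Hi/L/k, t/Hi/L/f, t/Hi/C/k, t/Hi/C/f} → row (6,8) (6,8) (6,8) (6,8) (6,8) (6,8)
That's 6 distinct rows out of 24 strategies.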